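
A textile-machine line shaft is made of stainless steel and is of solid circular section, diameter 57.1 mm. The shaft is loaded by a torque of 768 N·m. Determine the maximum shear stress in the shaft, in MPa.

21.0 MPa

J = πd⁴/32 = π(0.0571)⁴/32 = 1.044×10^-6 m⁴.
τ_max = T·r/J = 768.0 × 0.0285 / 1.044×10^-6 = 2.101×10^7 Pa.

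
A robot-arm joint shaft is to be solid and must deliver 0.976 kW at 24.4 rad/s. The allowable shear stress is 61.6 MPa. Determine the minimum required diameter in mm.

ω = 24.4 rad/s, so T = P/ω = 0.976×10³ / 24.40 = 40.00 N·m.
For a solid shaft τ_max = 16T/(πd³), so d = (16T/(π τ_allow))^(1/3) = (16·40.00/(π·6.16×10^7))^(1/3) = 0.01490 m.

14.9 mm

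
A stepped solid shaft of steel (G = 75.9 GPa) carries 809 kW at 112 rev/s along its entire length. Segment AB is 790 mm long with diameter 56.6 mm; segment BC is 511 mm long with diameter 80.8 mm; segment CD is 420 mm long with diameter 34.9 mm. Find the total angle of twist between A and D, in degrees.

3.29°

ω = 2π·112 = 703.7 rad/s, so T = P/ω = 809×10³ / 703.7 = 1150 N·m.
J_AB = π(0.0566)⁴/32 = 1.01×10^-6 m⁴; J_BC = π(0.0808)⁴/32 = 4.18×10^-6 m⁴; J_CD = π(0.0349)⁴/32 = 1.46×10^-7 m⁴.
θ = (T/G)·Σ L_i/J_i = (1150/75.9×10⁹)·(0.790/1.01×10^-6 + 0.511/4.18×10^-6 + 0.420/1.46×10^-7) = 0.05740 rad.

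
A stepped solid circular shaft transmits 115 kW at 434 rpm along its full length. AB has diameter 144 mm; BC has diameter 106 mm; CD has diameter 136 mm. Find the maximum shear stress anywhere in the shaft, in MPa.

ω = 2π·434/60 = 45.45 rad/s, so T = P/ω = 115×10³ / 45.45 = 2530 N·m.
Under the same torque, τ_max = 16T/(πd³) is largest where d is smallest — segment BC (d = 106 mm).
τ_max = 16·2530/(π·(0.106)³) = 1.082×10^7 Pa.

10.8 MPa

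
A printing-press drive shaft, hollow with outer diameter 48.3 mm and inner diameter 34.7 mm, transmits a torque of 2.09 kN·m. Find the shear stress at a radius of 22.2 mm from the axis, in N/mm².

J = π(d_o⁴ − d_i⁴)/32 = π(0.0483⁴ − 0.0347⁴)/32 = 3.920×10^-7 m⁴.
Shear stress varies linearly with radius: τ = T·r/J = 2090 × 0.0222 / 3.920×10^-7 = 1.184×10^8 Pa.

118 N/mm²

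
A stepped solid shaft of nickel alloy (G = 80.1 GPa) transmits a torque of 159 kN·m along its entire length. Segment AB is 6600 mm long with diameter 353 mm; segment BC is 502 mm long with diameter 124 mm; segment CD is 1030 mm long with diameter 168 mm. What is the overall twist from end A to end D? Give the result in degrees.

4.45°

J_AB = π(0.353)⁴/32 = 1.52×10^-3 m⁴; J_BC = π(0.124)⁴/32 = 2.32×10^-5 m⁴; J_CD = π(0.168)⁴/32 = 7.82×10^-5 m⁴.
θ = (T/G)·Σ L_i/J_i = (159000/80.1×10⁹)·(6.60/1.52×10^-3 + 0.502/2.32×10^-5 + 1.03/7.82×10^-5) = 0.07767 rad.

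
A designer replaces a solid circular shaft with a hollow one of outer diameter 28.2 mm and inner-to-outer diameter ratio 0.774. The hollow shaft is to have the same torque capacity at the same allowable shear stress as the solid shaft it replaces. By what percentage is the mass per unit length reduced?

46.1 %

Equal τ_max and T ⇒ the solid shaft needs d_s³ = d_o³(1−k⁴), so d_s = 28.2·(1−0.774⁴)^(1/3) = 24.32 mm.
Area ratio A_h/A_s = d_o²(1−k²)/d_s² = (1−k²)/(1−k⁴)^(2/3) = 0.5392.
Mass saving = 1 − 0.5392 = 46.1 %.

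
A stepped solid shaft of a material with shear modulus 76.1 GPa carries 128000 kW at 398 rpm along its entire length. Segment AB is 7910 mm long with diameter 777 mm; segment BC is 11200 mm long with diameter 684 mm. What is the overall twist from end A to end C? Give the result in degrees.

1.72°

ω = 2π·398/60 = 41.68 rad/s, so T = P/ω = 128000×10³ / 41.68 = 3.071e6 N·m.
J_AB = π(0.777)⁴/32 = 0.0358 m⁴; J_BC = π(0.684)⁴/32 = 0.0215 m⁴.
θ = (T/G)·Σ L_i/J_i = (3.071e6/76.1×10⁹)·(7.91/0.0358 + 11.2/0.0215) = 0.02995 rad.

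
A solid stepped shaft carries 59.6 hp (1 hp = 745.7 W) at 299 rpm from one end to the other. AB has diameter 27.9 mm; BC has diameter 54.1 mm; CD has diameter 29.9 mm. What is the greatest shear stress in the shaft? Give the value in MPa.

ω = 2π·299/60 = 31.31 rad/s, so T = P/ω = 59.6×745.7 / 31.31 = 1419 N·m.
Under the same torque, τ_max = 16T/(πd³) is largest where d is smallest — segment AB (d = 27.9 mm).
τ_max = 16·1419/(π·(0.0279)³) = 3.329×10^8 Pa.

333 MPa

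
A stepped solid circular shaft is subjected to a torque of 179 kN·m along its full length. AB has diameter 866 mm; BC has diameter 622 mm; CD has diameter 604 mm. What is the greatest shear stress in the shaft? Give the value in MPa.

Under the same torque, τ_max = 16T/(πd³) is largest where d is smallest — segment CD (d = 604 mm).
τ_max = 16·179000/(π·(0.604)³) = 4.137×10^6 Pa.

4.14 MPa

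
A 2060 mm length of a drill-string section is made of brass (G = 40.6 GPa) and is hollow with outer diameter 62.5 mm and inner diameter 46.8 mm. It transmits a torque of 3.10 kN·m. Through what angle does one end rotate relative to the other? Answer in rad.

0.153 rad

J = π(d_o⁴ − d_i⁴)/32 = π(0.0625⁴ − 0.0468⁴)/32 = 1.027×10^-6 m⁴.
θ = T·L/(G·J) = 3100 × 2.06 / (40.6×10⁹ × 1.027×10^-6) = 0.1531 rad.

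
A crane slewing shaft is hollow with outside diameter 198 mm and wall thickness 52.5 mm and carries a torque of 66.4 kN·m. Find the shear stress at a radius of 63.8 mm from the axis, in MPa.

J = π(d_o⁴ − d_i⁴)/32 = π(0.198⁴ − 0.0930⁴)/32 = 1.435×10^-4 m⁴.
Shear stress varies linearly with radius: τ = T·r/J = 66400 × 0.0638 / 1.435×10^-4 = 2.951×10^7 Pa.

29.5 MPa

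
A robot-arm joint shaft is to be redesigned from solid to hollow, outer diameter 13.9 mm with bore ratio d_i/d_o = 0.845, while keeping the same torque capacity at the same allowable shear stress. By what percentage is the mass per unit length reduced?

Equal τ_max and T ⇒ the solid shaft needs d_s³ = d_o³(1−k⁴), so d_s = 13.9·(1−0.845⁴)^(1/3) = 10.96 mm.
Area ratio A_h/A_s = d_o²(1−k²)/d_s² = (1−k²)/(1−k⁴)^(2/3) = 0.4600.
Mass saving = 1 − 0.4600 = 54.0 %.

54.0 %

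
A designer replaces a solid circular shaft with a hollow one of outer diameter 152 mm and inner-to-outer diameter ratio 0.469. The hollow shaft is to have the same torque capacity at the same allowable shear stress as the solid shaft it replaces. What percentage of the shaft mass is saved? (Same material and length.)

Equal τ_max and T ⇒ the solid shaft needs d_s³ = d_o³(1−k⁴), so d_s = 152·(1−0.469⁴)^(1/3) = 149.5 mm.
Area ratio A_h/A_s = d_o²(1−k²)/d_s² = (1−k²)/(1−k⁴)^(2/3) = 0.8063.
Mass saving = 1 − 0.8063 = 19.4 %.

19.4 %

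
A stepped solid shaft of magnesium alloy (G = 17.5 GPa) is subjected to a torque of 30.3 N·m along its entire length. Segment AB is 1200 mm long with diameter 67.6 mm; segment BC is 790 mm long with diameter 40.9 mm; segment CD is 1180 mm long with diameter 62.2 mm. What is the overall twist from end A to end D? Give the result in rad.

J_AB = π(0.0676)⁴/32 = 2.05×10^-6 m⁴; J_BC = π(0.0409)⁴/32 = 2.75×10^-7 m⁴; J_CD = π(0.0622)⁴/32 = 1.47×10^-6 m⁴.
θ = (T/G)·Σ L_i/J_i = (30.30/17.5×10⁹)·(1.20/2.05×10^-6 + 0.790/2.75×10^-7 + 1.18/1.47×10^-6) = 7.383×10^-3 rad.

0.00738 rad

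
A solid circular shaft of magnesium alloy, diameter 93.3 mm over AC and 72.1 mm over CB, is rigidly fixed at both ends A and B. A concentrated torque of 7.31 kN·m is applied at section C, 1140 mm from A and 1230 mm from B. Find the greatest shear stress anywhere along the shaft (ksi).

Compatibility: T_A·a/J_AC = T_B·b/J_CB with T_A + T_B = T₀.
J_AC = 7.44×10^-6 m⁴, J_CB = 2.65×10^-6 m⁴, so T_A = T₀·(J_AC/a)/((J_AC/a)+(J_CB/b)) = 5494 N·m, T_B = 1816 N·m.
τ in each portion: τ_AC = 3.45×10^7 Pa, τ_CB = 2.47×10^7 Pa; maximum is in AC.
τ_max = T_AC·r/J = 5494·0.0466/7.44×10^-6 = 3.445×10^7 Pa.

5.00 ksi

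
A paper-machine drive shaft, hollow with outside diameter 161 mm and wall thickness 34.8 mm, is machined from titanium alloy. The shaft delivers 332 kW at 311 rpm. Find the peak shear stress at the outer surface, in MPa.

ω = 2π·311/60 = 32.57 rad/s, so T = P/ω = 332×10³ / 32.57 = 10190 N·m.
J = π(d_o⁴ − d_i⁴)/32 = π(0.161⁴ − 0.0914⁴)/32 = 5.911×10^-5 m⁴.
τ_max = T·r/J = 10190 × 0.0805 / 5.911×10^-5 = 1.388×10^7 Pa.

13.9 MPa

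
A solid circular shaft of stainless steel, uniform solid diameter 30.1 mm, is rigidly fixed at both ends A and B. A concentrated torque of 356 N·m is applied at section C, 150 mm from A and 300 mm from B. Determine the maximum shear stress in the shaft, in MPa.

44.3 MPa

With uniform GJ and both ends fixed, compatibility θ_AC = θ_CB gives T_A·a = T_B·b, together with T_A + T_B = T₀.
T_A = T₀·b/(a+b) = 356.0·300/450.0 = 237.3 N·m; T_B = 118.7 N·m.
τ in each portion: τ_AC = 4.43×10^7 Pa, τ_CB = 2.22×10^7 Pa; maximum is in AC.
τ_max = T_AC·r/J = 237.3·0.0151/8.06×10^-8 = 4.432×10^7 Pa.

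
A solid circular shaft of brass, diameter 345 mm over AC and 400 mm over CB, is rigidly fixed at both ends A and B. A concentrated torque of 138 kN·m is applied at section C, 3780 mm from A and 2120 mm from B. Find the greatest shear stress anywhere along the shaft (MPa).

Compatibility: T_A·a/J_AC = T_B·b/J_CB with T_A + T_B = T₀.
J_AC = 1.39×10^-3 m⁴, J_CB = 2.51×10^-3 m⁴, so T_A = T₀·(J_AC/a)/((J_AC/a)+(J_CB/b)) = 32690 N·m, T_B = 105300 N·m.
τ in each portion: τ_AC = 4.05×10^6 Pa, τ_CB = 8.38×10^6 Pa; maximum is in CB.
τ_max = T_CB·r/J = 105300·0.200/2.51×10^-3 = 8.381×10^6 Pa.

8.38 MPa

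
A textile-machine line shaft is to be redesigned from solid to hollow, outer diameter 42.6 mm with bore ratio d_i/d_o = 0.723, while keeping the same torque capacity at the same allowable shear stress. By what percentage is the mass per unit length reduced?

41.0 %

Equal τ_max and T ⇒ the solid shaft needs d_s³ = d_o³(1−k⁴), so d_s = 42.6·(1−0.723⁴)^(1/3) = 38.30 mm.
Area ratio A_h/A_s = d_o²(1−k²)/d_s² = (1−k²)/(1−k⁴)^(2/3) = 0.5904.
Mass saving = 1 − 0.5904 = 41.0 %.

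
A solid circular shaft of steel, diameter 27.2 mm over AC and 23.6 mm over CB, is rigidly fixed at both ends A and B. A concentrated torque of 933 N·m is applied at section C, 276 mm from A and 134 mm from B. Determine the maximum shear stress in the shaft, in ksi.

Compatibility: T_A·a/J_AC = T_B·b/J_CB with T_A + T_B = T₀.
J_AC = 5.37×10^-8 m⁴, J_CB = 3.05×10^-8 m⁴, so T_A = T₀·(J_AC/a)/((J_AC/a)+(J_CB/b)) = 430.5 N·m, T_B = 502.5 N·m.
τ in each portion: τ_AC = 1.09×10^8 Pa, τ_CB = 1.95×10^8 Pa; maximum is in CB.
τ_max = T_CB·r/J = 502.5·0.0118/3.05×10^-8 = 1.947×10^8 Pa.

28.2 ksi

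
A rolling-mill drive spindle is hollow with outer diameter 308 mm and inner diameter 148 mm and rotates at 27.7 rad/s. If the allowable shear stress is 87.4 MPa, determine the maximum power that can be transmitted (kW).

13100 kW

J = π(d_o⁴ − d_i⁴)/32 = π(0.308⁴ − 0.148⁴)/32 = 8.364×10^-4 m⁴.
T_max = τ_allow·J/r = 8.74×10^7 × 8.364×10^-4 / 0.154 = 474700 N·m.
ω = 27.7 rad/s, so P_max = T_max·ω = 1.315×10^7 W.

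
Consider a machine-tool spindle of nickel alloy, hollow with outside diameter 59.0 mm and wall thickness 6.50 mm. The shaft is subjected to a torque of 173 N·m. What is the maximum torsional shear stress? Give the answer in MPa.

6.80 MPa

J = π(d_o⁴ − d_i⁴)/32 = π(0.0590⁴ − 0.0460⁴)/32 = 7.500×10^-7 m⁴.
τ_max = T·r/J = 173.0 × 0.0295 / 7.500×10^-7 = 6.804×10^6 Pa.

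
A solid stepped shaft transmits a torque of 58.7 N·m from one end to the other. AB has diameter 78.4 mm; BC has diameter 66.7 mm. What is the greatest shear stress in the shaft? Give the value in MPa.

1.01 MPa

Under the same torque, τ_max = 16T/(πd³) is largest where d is smallest — segment BC (d = 66.7 mm).
τ_max = 16·58.70/(π·(0.0667)³) = 1.007×10^6 Pa.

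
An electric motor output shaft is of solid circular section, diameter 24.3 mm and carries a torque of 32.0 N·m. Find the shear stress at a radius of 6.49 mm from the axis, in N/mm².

6.07 N/mm²

J = πd⁴/32 = π(0.0243)⁴/32 = 3.423×10^-8 m⁴.
Shear stress varies linearly with radius: τ = T·r/J = 32.00 × 0.00649 / 3.423×10^-8 = 6.067×10^6 Pa.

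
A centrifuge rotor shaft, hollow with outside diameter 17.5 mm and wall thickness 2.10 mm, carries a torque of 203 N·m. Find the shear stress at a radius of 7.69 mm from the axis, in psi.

J = π(d_o⁴ − d_i⁴)/32 = π(0.0175⁴ − 0.0133⁴)/32 = 6.136×10^-9 m⁴.
Shear stress varies linearly with radius: τ = T·r/J = 203.0 × 0.00769 / 6.136×10^-9 = 2.544×10^8 Pa.

36900 psi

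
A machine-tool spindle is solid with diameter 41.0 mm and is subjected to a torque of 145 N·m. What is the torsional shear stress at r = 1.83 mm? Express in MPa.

0.956 MPa

J = πd⁴/32 = π(0.0410)⁴/32 = 2.774×10^-7 m⁴.
Shear stress varies linearly with radius: τ = T·r/J = 145.0 × 0.00183 / 2.774×10^-7 = 9.565×10^5 Pa.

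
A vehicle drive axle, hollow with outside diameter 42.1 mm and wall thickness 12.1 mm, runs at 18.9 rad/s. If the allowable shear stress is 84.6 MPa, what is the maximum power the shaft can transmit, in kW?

J = π(d_o⁴ − d_i⁴)/32 = π(0.0421⁴ − 0.0179⁴)/32 = 2.983×10^-7 m⁴.
T_max = τ_allow·J/r = 8.46×10^7 × 2.983×10^-7 / 0.0210 = 1199 N·m.
ω = 18.9 rad/s, so P_max = T_max·ω = 2.266×10^4 W.

22.7 kW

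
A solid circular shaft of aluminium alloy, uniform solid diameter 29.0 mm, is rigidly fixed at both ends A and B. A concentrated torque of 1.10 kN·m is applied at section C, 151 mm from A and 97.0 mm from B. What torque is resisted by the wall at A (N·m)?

430 N·m

With uniform GJ and both ends fixed, compatibility θ_AC = θ_CB gives T_A·a = T_B·b, together with T_A + T_B = T₀.
T_A = T₀·b/(a+b) = 1100·97.0/248.0 = 430.2 N·m; T_B = 669.8 N·m.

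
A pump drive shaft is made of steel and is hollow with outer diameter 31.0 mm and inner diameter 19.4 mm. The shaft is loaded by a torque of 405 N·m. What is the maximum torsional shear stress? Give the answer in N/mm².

81.8 N/mm²

J = π(d_o⁴ − d_i⁴)/32 = π(0.0310⁴ − 0.0194⁴)/32 = 7.676×10^-8 m⁴.
τ_max = T·r/J = 405.0 × 0.0155 / 7.676×10^-8 = 8.178×10^7 Pa.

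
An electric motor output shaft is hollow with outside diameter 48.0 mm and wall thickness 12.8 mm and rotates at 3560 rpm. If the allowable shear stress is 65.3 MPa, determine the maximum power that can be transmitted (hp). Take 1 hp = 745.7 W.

J = π(d_o⁴ − d_i⁴)/32 = π(0.0480⁴ − 0.0224⁴)/32 = 4.964×10^-7 m⁴.
T_max = τ_allow·J/r = 6.53×10^7 × 4.964×10^-7 / 0.0240 = 1351 N·m.
ω = 2π·3560/60 = 372.8 rad/s, so P_max = T_max·ω = 5.036×10^5 W.

675 hp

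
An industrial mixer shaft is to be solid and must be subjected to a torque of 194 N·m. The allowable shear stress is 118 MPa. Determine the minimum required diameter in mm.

20.3 mm

For a solid shaft τ_max = 16T/(πd³), so d = (16T/(π τ_allow))^(1/3) = (16·194.0/(π·1.18×10^8))^(1/3) = 0.02031 m.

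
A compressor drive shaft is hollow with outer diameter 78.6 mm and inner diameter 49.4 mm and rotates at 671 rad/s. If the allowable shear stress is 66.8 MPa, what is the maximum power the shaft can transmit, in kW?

3610 kW

J = π(d_o⁴ − d_i⁴)/32 = π(0.0786⁴ − 0.0494⁴)/32 = 3.162×10^-6 m⁴.
T_max = τ_allow·J/r = 6.68×10^7 × 3.162×10^-6 / 0.0393 = 5375 N·m.
ω = 671 rad/s, so P_max = T_max·ω = 3.607×10^6 W.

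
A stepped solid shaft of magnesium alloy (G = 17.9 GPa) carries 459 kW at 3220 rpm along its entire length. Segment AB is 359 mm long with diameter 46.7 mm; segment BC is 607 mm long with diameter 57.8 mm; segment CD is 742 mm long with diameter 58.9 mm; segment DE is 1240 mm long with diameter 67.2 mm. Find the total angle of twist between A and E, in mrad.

195 mrad

ω = 2π·3220/60 = 337.2 rad/s, so T = P/ω = 459×10³ / 337.2 = 1361 N·m.
J_AB = π(0.0467)⁴/32 = 4.67×10^-7 m⁴; J_BC = π(0.0578)⁴/32 = 1.10×10^-6 m⁴; J_CD = π(0.0589)⁴/32 = 1.18×10^-6 m⁴; J_DE = π(0.0672)⁴/32 = 2.00×10^-6 m⁴.
θ = (T/G)·Σ L_i/J_i = (1361/17.9×10⁹)·(0.359/4.67×10^-7 + 0.607/1.10×10^-6 + 0.742/1.18×10^-6 + 1.24/2.00×10^-6) = 0.1954 rad.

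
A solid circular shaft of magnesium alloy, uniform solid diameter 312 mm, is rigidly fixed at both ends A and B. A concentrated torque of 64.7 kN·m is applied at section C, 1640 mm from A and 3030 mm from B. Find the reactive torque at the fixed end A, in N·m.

With uniform GJ and both ends fixed, compatibility θ_AC = θ_CB gives T_A·a = T_B·b, together with T_A + T_B = T₀.
T_A = T₀·b/(a+b) = 64700·3030/4670 = 41980 N·m; T_B = 22720 N·m.

42000 N·m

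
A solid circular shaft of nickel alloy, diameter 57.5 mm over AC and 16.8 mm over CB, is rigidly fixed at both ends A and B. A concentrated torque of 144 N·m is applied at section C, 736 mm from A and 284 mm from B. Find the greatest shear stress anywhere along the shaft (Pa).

Compatibility: T_A·a/J_AC = T_B·b/J_CB with T_A + T_B = T₀.
J_AC = 1.07×10^-6 m⁴, J_CB = 7.82×10^-9 m⁴, so T_A = T₀·(J_AC/a)/((J_AC/a)+(J_CB/b)) = 141.3 N·m, T_B = 2.669 N·m.
τ in each portion: τ_AC = 3.79×10^6 Pa, τ_CB = 2.87×10^6 Pa; maximum is in AC.
τ_max = T_AC·r/J = 141.3·0.0288/1.07×10^-6 = 3.786×10^6 Pa.

3.79e6 Pa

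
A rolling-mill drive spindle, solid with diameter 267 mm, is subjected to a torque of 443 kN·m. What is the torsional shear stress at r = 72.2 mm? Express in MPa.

J = πd⁴/32 = π(0.267)⁴/32 = 4.989×10^-4 m⁴.
Shear stress varies linearly with radius: τ = T·r/J = 443000 × 0.0722 / 4.989×10^-4 = 6.411×10^7 Pa.

64.1 MPa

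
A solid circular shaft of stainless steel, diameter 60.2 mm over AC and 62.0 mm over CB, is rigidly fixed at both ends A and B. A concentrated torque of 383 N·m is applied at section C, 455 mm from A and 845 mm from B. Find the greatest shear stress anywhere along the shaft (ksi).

0.808 ksi

Compatibility: T_A·a/J_AC = T_B·b/J_CB with T_A + T_B = T₀.
J_AC = 1.29×10^-6 m⁴, J_CB = 1.45×10^-6 m⁴, so T_A = T₀·(J_AC/a)/((J_AC/a)+(J_CB/b)) = 238.5 N·m, T_B = 144.5 N·m.
τ in each portion: τ_AC = 5.57×10^6 Pa, τ_CB = 3.09×10^6 Pa; maximum is in AC.
τ_max = T_AC·r/J = 238.5·0.0301/1.29×10^-6 = 5.568×10^6 Pa.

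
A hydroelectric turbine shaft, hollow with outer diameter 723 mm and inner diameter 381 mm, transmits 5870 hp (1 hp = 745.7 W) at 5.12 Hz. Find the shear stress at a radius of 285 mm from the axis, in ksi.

ω = 2π·5.12 = 32.17 rad/s, so T = P/ω = 5870×745.7 / 32.17 = 136100 N·m.
J = π(d_o⁴ − d_i⁴)/32 = π(0.723⁴ − 0.381⁴)/32 = 0.02476 m⁴.
Shear stress varies linearly with radius: τ = T·r/J = 136100 × 0.285 / 0.02476 = 1.566×10^6 Pa.

0.227 ksi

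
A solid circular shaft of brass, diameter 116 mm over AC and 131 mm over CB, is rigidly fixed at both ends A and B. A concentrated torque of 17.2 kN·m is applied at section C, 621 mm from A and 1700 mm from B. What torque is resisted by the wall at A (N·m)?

10800 N·m

Compatibility: T_A·a/J_AC = T_B·b/J_CB with T_A + T_B = T₀.
J_AC = 1.78×10^-5 m⁴, J_CB = 2.89×10^-5 m⁴, so T_A = T₀·(J_AC/a)/((J_AC/a)+(J_CB/b)) = 10790 N·m, T_B = 6411 N·m.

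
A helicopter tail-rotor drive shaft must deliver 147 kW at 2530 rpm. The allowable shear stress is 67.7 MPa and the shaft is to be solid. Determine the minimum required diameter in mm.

34.7 mm

ω = 2π·2530/60 = 264.9 rad/s, so T = P/ω = 147×10³ / 264.9 = 554.8 N·m.
For a solid shaft τ_max = 16T/(πd³), so d = (16T/(π τ_allow))^(1/3) = (16·554.8/(π·6.77×10^7))^(1/3) = 0.03469 m.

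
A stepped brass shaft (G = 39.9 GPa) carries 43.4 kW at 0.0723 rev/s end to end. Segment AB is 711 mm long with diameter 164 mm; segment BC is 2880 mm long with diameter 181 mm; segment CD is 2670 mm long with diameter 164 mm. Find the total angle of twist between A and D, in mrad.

ω = 2π·0.0723 = 0.4543 rad/s, so T = P/ω = 43.4×10³ / 0.4543 = 95540 N·m.
J_AB = π(0.164)⁴/32 = 7.10×10^-5 m⁴; J_BC = π(0.181)⁴/32 = 1.05×10^-4 m⁴; J_CD = π(0.164)⁴/32 = 7.10×10^-5 m⁴.
θ = (T/G)·Σ L_i/J_i = (95540/39.9×10⁹)·(0.711/7.10×10^-5 + 2.88/1.05×10^-4 + 2.67/7.10×10^-5) = 0.1794 rad.

179 mrad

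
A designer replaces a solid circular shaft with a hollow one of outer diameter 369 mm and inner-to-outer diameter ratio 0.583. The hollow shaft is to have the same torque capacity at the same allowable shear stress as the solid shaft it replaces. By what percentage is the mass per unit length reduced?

28.4 %

Equal τ_max and T ⇒ the solid shaft needs d_s³ = d_o³(1−k⁴), so d_s = 369·(1−0.583⁴)^(1/3) = 354.2 mm.
Area ratio A_h/A_s = d_o²(1−k²)/d_s² = (1−k²)/(1−k⁴)^(2/3) = 0.7164.
Mass saving = 1 − 0.7164 = 28.4 %.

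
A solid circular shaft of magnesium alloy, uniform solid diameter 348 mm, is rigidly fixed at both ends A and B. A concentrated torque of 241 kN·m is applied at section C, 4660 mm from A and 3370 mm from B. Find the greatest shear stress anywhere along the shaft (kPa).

16900 kPa

With uniform GJ and both ends fixed, compatibility θ_AC = θ_CB gives T_A·a = T_B·b, together with T_A + T_B = T₀.
T_A = T₀·b/(a+b) = 241000·3370/8030 = 101100 N·m; T_B = 139900 N·m.
τ in each portion: τ_AC = 1.22×10^7 Pa, τ_CB = 1.69×10^7 Pa; maximum is in CB.
τ_max = T_CB·r/J = 139900·0.174/1.44×10^-3 = 1.690×10^7 Pa.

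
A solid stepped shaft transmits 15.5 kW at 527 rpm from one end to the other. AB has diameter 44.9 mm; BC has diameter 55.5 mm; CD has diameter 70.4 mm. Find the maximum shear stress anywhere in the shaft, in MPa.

15.8 MPa

ω = 2π·527/60 = 55.19 rad/s, so T = P/ω = 15.5×10³ / 55.19 = 280.9 N·m.
Under the same torque, τ_max = 16T/(πd³) is largest where d is smallest — segment AB (d = 44.9 mm).
τ_max = 16·280.9/(π·(0.0449)³) = 1.580×10^7 Pa.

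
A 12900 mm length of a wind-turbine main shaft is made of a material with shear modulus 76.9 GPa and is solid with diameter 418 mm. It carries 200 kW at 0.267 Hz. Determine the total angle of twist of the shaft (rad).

0.00667 rad

ω = 2π·0.267 = 1.678 rad/s, so T = P/ω = 200×10³ / 1.678 = 119200 N·m.
J = πd⁴/32 = π(0.418)⁴/32 = 2.997×10^-3 m⁴.
θ = T·L/(G·J) = 119200 × 12.9 / (76.9×10⁹ × 2.997×10^-3) = 6.673×10^-3 rad.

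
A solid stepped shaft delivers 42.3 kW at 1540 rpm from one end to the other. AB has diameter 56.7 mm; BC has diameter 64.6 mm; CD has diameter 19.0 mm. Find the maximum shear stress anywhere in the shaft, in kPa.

ω = 2π·1540/60 = 161.3 rad/s, so T = P/ω = 42.3×10³ / 161.3 = 262.3 N·m.
Under the same torque, τ_max = 16T/(πd³) is largest where d is smallest — segment CD (d = 19.0 mm).
τ_max = 16·262.3/(π·(0.0190)³) = 1.948×10^8 Pa.

195000 kPa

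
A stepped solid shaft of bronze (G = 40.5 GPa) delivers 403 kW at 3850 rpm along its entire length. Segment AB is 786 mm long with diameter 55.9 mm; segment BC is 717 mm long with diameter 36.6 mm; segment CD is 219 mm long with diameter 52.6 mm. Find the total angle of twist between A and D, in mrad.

128 mrad

ω = 2π·3850/60 = 403.2 rad/s, so T = P/ω = 403×10³ / 403.2 = 999.6 N·m.
J_AB = π(0.0559)⁴/32 = 9.59×10^-7 m⁴; J_BC = π(0.0366)⁴/32 = 1.76×10^-7 m⁴; J_CD = π(0.0526)⁴/32 = 7.52×10^-7 m⁴.
θ = (T/G)·Σ L_i/J_i = (999.6/40.5×10⁹)·(0.786/9.59×10^-7 + 0.717/1.76×10^-7 + 0.219/7.52×10^-7) = 0.1279 rad.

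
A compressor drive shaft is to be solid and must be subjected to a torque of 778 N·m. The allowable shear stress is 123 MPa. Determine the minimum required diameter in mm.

31.8 mm

For a solid shaft τ_max = 16T/(πd³), so d = (16T/(π τ_allow))^(1/3) = (16·778.0/(π·1.23×10^8))^(1/3) = 0.03182 m.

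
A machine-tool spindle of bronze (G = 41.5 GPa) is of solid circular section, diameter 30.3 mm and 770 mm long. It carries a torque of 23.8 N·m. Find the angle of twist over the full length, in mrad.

5.34 mrad

J = πd⁴/32 = π(0.0303)⁴/32 = 8.275×10^-8 m⁴.
θ = T·L/(G·J) = 23.80 × 0.770 / (41.5×10⁹ × 8.275×10^-8) = 5.336×10^-3 rad.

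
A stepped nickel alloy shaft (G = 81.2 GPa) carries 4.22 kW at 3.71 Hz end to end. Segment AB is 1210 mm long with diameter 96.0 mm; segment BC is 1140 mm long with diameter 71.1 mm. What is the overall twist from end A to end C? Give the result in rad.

ω = 2π·3.71 = 23.31 rad/s, so T = P/ω = 4.22×10³ / 23.31 = 181.0 N·m.
J_AB = π(0.0960)⁴/32 = 8.34×10^-6 m⁴; J_BC = π(0.0711)⁴/32 = 2.51×10^-6 m⁴.
θ = (T/G)·Σ L_i/J_i = (181.0/81.2×10⁹)·(1.21/8.34×10^-6 + 1.14/2.51×10^-6) = 1.337×10^-3 rad.

0.00134 rad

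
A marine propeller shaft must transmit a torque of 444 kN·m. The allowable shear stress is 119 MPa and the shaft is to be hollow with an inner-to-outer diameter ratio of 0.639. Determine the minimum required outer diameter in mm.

284 mm

For a hollow shaft with d_i/d_o = 0.639: τ_max = 16T/(π d_o³ (1−k⁴)), so d_o = [16T/(π τ_allow (1−k⁴))]^(1/3) = [16·444000/(π·1.19×10^8·0.8333)]^(1/3) = 0.2836 m.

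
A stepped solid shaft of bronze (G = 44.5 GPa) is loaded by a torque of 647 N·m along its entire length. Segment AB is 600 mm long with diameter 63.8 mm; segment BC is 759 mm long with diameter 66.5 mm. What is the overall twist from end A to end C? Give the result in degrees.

J_AB = π(0.0638)⁴/32 = 1.63×10^-6 m⁴; J_BC = π(0.0665)⁴/32 = 1.92×10^-6 m⁴.
θ = (T/G)·Σ L_i/J_i = (647.0/44.5×10⁹)·(0.600/1.63×10^-6 + 0.759/1.92×10^-6) = 0.01111 rad.

0.637°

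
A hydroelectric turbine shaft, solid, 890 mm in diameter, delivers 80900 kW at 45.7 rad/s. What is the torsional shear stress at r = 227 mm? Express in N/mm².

6.52 N/mm²

ω = 45.7 rad/s, so T = P/ω = 80900×10³ / 45.70 = 1.770e6 N·m.
J = πd⁴/32 = π(0.890)⁴/32 = 0.06160 m⁴.
Shear stress varies linearly with radius: τ = T·r/J = 1.770e6 × 0.227 / 0.06160 = 6.524×10^6 Pa.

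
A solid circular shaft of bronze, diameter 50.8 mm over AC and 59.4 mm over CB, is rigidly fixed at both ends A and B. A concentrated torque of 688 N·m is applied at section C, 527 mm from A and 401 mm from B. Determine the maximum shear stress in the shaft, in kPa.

11900 kPa

Compatibility: T_A·a/J_AC = T_B·b/J_CB with T_A + T_B = T₀.
J_AC = 6.54×10^-7 m⁴, J_CB = 1.22×10^-6 m⁴, so T_A = T₀·(J_AC/a)/((J_AC/a)+(J_CB/b)) = 199.0 N·m, T_B = 489.0 N·m.
τ in each portion: τ_AC = 7.73×10^6 Pa, τ_CB = 1.19×10^7 Pa; maximum is in CB.
τ_max = T_CB·r/J = 489.0·0.0297/1.22×10^-6 = 1.188×10^7 Pa.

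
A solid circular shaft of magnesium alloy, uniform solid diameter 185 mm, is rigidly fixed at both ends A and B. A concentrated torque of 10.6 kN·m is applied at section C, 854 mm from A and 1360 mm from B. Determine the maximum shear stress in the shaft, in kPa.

5240 kPa

With uniform GJ and both ends fixed, compatibility θ_AC = θ_CB gives T_A·a = T_B·b, together with T_A + T_B = T₀.
T_A = T₀·b/(a+b) = 10600·1360/2214 = 6511 N·m; T_B = 4089 N·m.
τ in each portion: τ_AC = 5.24×10^6 Pa, τ_CB = 3.29×10^6 Pa; maximum is in AC.
τ_max = T_AC·r/J = 6511·0.0925/1.15×10^-4 = 5.237×10^6 Pa.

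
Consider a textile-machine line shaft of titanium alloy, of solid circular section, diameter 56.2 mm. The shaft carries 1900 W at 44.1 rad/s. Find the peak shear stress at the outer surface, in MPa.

ω = 44.1 rad/s, so T = P/ω = 1900 / 44.10 = 43.08 N·m.
J = πd⁴/32 = π(0.0562)⁴/32 = 9.794×10^-7 m⁴.
τ_max = T·r/J = 43.08 × 0.0281 / 9.794×10^-7 = 1.236×10^6 Pa.

1.24 MPa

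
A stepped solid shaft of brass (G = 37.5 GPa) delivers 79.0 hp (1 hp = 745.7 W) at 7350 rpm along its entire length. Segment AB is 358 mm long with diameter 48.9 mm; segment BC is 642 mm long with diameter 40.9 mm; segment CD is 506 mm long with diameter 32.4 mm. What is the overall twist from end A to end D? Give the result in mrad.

ω = 2π·7350/60 = 769.7 rad/s, so T = P/ω = 79.0×745.7 / 769.7 = 76.54 N·m.
J_AB = π(0.0489)⁴/32 = 5.61×10^-7 m⁴; J_BC = π(0.0409)⁴/32 = 2.75×10^-7 m⁴; J_CD = π(0.0324)⁴/32 = 1.08×10^-7 m⁴.
θ = (T/G)·Σ L_i/J_i = (76.54/37.5×10⁹)·(0.358/5.61×10^-7 + 0.642/2.75×10^-7 + 0.506/1.08×10^-7) = 0.01562 rad.

15.6 mrad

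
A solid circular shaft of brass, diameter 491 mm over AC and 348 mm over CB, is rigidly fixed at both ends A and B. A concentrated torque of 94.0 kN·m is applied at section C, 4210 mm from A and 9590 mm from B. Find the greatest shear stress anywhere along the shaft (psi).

528 psi

Compatibility: T_A·a/J_AC = T_B·b/J_CB with T_A + T_B = T₀.
J_AC = 5.71×10^-3 m⁴, J_CB = 1.44×10^-3 m⁴, so T_A = T₀·(J_AC/a)/((J_AC/a)+(J_CB/b)) = 84630 N·m, T_B = 9375 N·m.
τ in each portion: τ_AC = 3.64×10^6 Pa, τ_CB = 1.13×10^6 Pa; maximum is in AC.
τ_max = T_AC·r/J = 84630·0.245/5.71×10^-3 = 3.641×10^6 Pa.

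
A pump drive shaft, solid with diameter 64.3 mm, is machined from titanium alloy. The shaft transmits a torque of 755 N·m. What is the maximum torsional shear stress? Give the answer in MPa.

J = πd⁴/32 = π(0.0643)⁴/32 = 1.678×10^-6 m⁴.
τ_max = T·r/J = 755.0 × 0.0321 / 1.678×10^-6 = 1.446×10^7 Pa.

14.5 MPa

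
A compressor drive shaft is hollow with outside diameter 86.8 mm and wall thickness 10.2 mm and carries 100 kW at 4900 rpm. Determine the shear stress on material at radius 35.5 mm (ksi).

ω = 2π·4900/60 = 513.1 rad/s, so T = P/ω = 100×10³ / 513.1 = 194.9 N·m.
J = π(d_o⁴ − d_i⁴)/32 = π(0.0868⁴ − 0.0664⁴)/32 = 3.664×10^-6 m⁴.
Shear stress varies linearly with radius: τ = T·r/J = 194.9 × 0.0355 / 3.664×10^-6 = 1.888×10^6 Pa.

0.274 ksi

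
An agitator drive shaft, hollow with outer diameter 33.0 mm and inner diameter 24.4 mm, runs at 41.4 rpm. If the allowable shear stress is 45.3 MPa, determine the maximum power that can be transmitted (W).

J = π(d_o⁴ − d_i⁴)/32 = π(0.0330⁴ − 0.0244⁴)/32 = 8.163×10^-8 m⁴.
T_max = τ_allow·J/r = 4.53×10^7 × 8.163×10^-8 / 0.0165 = 224.1 N·m.
ω = 2π·41.4/60 = 4.335 rad/s, so P_max = T_max·ω = 971.6 W.

972 W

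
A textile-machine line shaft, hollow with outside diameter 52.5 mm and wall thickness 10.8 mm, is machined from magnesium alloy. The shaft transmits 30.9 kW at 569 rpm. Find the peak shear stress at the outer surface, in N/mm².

ω = 2π·569/60 = 59.59 rad/s, so T = P/ω = 30.9×10³ / 59.59 = 518.6 N·m.
J = π(d_o⁴ − d_i⁴)/32 = π(0.0525⁴ − 0.0309⁴)/32 = 6.563×10^-7 m⁴.
τ_max = T·r/J = 518.6 × 0.0262 / 6.563×10^-7 = 2.074×10^7 Pa.

20.7 N/mm²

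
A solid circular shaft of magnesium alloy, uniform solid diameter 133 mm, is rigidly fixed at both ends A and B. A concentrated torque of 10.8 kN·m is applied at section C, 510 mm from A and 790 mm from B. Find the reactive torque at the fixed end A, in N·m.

6560 N·m

With uniform GJ and both ends fixed, compatibility θ_AC = θ_CB gives T_A·a = T_B·b, together with T_A + T_B = T₀.
T_A = T₀·b/(a+b) = 10800·790/1300 = 6563 N·m; T_B = 4237 N·m.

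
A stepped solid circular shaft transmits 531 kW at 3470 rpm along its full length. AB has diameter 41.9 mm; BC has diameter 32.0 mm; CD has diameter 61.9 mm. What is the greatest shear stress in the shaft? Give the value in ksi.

32.9 ksi

ω = 2π·3470/60 = 363.4 rad/s, so T = P/ω = 531×10³ / 363.4 = 1461 N·m.
Under the same torque, τ_max = 16T/(πd³) is largest where d is smallest — segment BC (d = 32.0 mm).
τ_max = 16·1461/(π·(0.0320)³) = 2.271×10^8 Pa.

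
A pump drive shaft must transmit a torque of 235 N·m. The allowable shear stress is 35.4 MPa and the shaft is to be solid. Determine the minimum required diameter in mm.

For a solid shaft τ_max = 16T/(πd³), so d = (16T/(π τ_allow))^(1/3) = (16·235.0/(π·3.54×10^7))^(1/3) = 0.03234 m.

32.3 mm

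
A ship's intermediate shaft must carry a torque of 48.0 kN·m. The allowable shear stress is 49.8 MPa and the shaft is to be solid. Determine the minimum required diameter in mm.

170 mm

For a solid shaft τ_max = 16T/(πd³), so d = (16T/(π τ_allow))^(1/3) = (16·48000/(π·4.98×10^7))^(1/3) = 0.1700 m.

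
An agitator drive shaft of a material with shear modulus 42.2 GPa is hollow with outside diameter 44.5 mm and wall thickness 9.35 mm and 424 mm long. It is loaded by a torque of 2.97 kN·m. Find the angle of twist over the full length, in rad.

0.0874 rad

J = π(d_o⁴ − d_i⁴)/32 = π(0.0445⁴ − 0.0258⁴)/32 = 3.415×10^-7 m⁴.
θ = T·L/(G·J) = 2970 × 0.424 / (42.2×10⁹ × 3.415×10^-7) = 0.08739 rad.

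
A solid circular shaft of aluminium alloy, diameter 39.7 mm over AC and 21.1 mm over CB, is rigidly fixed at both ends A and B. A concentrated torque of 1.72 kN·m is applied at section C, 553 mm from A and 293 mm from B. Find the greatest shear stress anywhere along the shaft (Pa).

1.22e8 Pa

Compatibility: T_A·a/J_AC = T_B·b/J_CB with T_A + T_B = T₀.
J_AC = 2.44×10^-7 m⁴, J_CB = 1.95×10^-8 m⁴, so T_A = T₀·(J_AC/a)/((J_AC/a)+(J_CB/b)) = 1495 N·m, T_B = 225.1 N·m.
τ in each portion: τ_AC = 1.22×10^8 Pa, τ_CB = 1.22×10^8 Pa; maximum is in CB.
τ_max = T_CB·r/J = 225.1·0.0106/1.95×10^-8 = 1.221×10^8 Pa.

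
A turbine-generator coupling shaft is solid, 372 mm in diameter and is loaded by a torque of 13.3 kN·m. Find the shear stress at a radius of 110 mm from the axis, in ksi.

J = πd⁴/32 = π(0.372)⁴/32 = 1.880×10^-3 m⁴.
Shear stress varies linearly with radius: τ = T·r/J = 13300 × 0.110 / 1.880×10^-3 = 7.782×10^5 Pa.

0.113 ksi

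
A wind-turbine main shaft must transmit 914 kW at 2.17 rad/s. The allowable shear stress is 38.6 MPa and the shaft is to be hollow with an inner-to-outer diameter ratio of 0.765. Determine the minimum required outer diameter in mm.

439 mm

ω = 2.17 rad/s, so T = P/ω = 914×10³ / 2.170 = 421200 N·m.
For a hollow shaft with d_i/d_o = 0.765: τ_max = 16T/(π d_o³ (1−k⁴)), so d_o = [16T/(π τ_allow (1−k⁴))]^(1/3) = [16·421200/(π·3.86×10^7·0.6575)]^(1/3) = 0.4389 m.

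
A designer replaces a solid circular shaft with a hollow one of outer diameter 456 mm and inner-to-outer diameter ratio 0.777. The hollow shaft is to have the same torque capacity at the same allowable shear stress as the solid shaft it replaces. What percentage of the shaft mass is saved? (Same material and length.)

Equal τ_max and T ⇒ the solid shaft needs d_s³ = d_o³(1−k⁴), so d_s = 456·(1−0.777⁴)^(1/3) = 392.0 mm.
Area ratio A_h/A_s = d_o²(1−k²)/d_s² = (1−k²)/(1−k⁴)^(2/3) = 0.5361.
Mass saving = 1 − 0.5361 = 46.4 %.

46.4 %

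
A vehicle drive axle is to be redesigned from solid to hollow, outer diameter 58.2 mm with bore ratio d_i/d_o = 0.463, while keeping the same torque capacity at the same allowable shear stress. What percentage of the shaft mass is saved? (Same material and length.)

18.9 %

Equal τ_max and T ⇒ the solid shaft needs d_s³ = d_o³(1−k⁴), so d_s = 58.2·(1−0.463⁴)^(1/3) = 57.29 mm.
Area ratio A_h/A_s = d_o²(1−k²)/d_s² = (1−k²)/(1−k⁴)^(2/3) = 0.8107.
Mass saving = 1 − 0.8107 = 18.9 %.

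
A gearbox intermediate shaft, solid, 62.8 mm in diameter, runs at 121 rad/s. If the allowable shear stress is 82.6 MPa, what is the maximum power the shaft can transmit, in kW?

486 kW

J = πd⁴/32 = π(0.0628)⁴/32 = 1.527×10^-6 m⁴.
T_max = τ_allow·J/r = 8.26×10^7 × 1.527×10^-6 / 0.0314 = 4017 N·m.
ω = 121 rad/s, so P_max = T_max·ω = 4.860×10^5 W.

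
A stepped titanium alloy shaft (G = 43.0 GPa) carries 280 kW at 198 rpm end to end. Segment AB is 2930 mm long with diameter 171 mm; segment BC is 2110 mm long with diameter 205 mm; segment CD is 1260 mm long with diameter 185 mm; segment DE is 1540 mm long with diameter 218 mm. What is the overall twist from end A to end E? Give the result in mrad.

20.4 mrad

ω = 2π·198/60 = 20.73 rad/s, so T = P/ω = 280×10³ / 20.73 = 13500 N·m.
J_AB = π(0.171)⁴/32 = 8.39×10^-5 m⁴; J_BC = π(0.205)⁴/32 = 1.73×10^-4 m⁴; J_CD = π(0.185)⁴/32 = 1.15×10^-4 m⁴; J_DE = π(0.218)⁴/32 = 2.22×10^-4 m⁴.
θ = (T/G)·Σ L_i/J_i = (13500/43.0×10⁹)·(2.93/8.39×10^-5 + 2.11/1.73×10^-4 + 1.26/1.15×10^-4 + 1.54/2.22×10^-4) = 0.02041 rad.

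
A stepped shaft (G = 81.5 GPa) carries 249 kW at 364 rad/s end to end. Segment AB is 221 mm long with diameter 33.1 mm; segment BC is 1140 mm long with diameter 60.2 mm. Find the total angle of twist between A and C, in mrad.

23.2 mrad

ω = 364 rad/s, so T = P/ω = 249×10³ / 364.0 = 684.1 N·m.
J_AB = π(0.0331)⁴/32 = 1.18×10^-7 m⁴; J_BC = π(0.0602)⁴/32 = 1.29×10^-6 m⁴.
θ = (T/G)·Σ L_i/J_i = (684.1/81.5×10⁹)·(0.221/1.18×10^-7 + 1.14/1.29×10^-6) = 0.02316 rad.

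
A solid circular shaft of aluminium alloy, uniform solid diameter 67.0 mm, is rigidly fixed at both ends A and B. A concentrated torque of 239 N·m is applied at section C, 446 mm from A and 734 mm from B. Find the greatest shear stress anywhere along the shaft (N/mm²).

With uniform GJ and both ends fixed, compatibility θ_AC = θ_CB gives T_A·a = T_B·b, together with T_A + T_B = T₀.
T_A = T₀·b/(a+b) = 239.0·734/1180 = 148.7 N·m; T_B = 90.33 N·m.
τ in each portion: τ_AC = 2.52×10^6 Pa, τ_CB = 1.53×10^6 Pa; maximum is in AC.
τ_max = T_AC·r/J = 148.7·0.0335/1.98×10^-6 = 2.517×10^6 Pa.

2.52 N/mm²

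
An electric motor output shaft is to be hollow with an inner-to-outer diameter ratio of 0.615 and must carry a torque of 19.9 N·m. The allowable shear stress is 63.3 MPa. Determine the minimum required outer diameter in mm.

For a hollow shaft with d_i/d_o = 0.615: τ_max = 16T/(π d_o³ (1−k⁴)), so d_o = [16T/(π τ_allow (1−k⁴))]^(1/3) = [16·19.90/(π·6.33×10^7·0.8569)]^(1/3) = 0.01232 m.

12.3 mm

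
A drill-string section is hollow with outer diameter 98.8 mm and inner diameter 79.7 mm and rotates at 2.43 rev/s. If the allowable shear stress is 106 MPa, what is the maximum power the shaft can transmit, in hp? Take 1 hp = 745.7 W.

J = π(d_o⁴ − d_i⁴)/32 = π(0.0988⁴ − 0.0797⁴)/32 = 5.393×10^-6 m⁴.
T_max = τ_allow·J/r = 1.06×10^8 × 5.393×10^-6 / 0.0494 = 11570 N·m.
ω = 2π·2.43 = 15.27 rad/s, so P_max = T_max·ω = 1.767×10^5 W.

237 hp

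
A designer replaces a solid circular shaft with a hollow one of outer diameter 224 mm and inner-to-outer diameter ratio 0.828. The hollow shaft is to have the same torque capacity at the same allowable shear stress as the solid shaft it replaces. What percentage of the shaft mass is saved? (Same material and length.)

Equal τ_max and T ⇒ the solid shaft needs d_s³ = d_o³(1−k⁴), so d_s = 224·(1−0.828⁴)^(1/3) = 181.3 mm.
Area ratio A_h/A_s = d_o²(1−k²)/d_s² = (1−k²)/(1−k⁴)^(2/3) = 0.4801.
Mass saving = 1 − 0.4801 = 52.0 %.

52.0 %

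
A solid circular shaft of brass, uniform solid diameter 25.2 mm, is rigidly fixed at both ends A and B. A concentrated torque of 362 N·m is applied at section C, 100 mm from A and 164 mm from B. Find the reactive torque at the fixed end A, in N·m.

225 N·m

With uniform GJ and both ends fixed, compatibility θ_AC = θ_CB gives T_A·a = T_B·b, together with T_A + T_B = T₀.
T_A = T₀·b/(a+b) = 362.0·164/264.0 = 224.9 N·m; T_B = 137.1 N·m.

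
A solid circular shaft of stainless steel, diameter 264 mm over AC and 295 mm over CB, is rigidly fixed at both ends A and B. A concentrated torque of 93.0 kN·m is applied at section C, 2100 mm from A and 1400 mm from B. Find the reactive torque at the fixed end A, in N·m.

Compatibility: T_A·a/J_AC = T_B·b/J_CB with T_A + T_B = T₀.
J_AC = 4.77×10^-4 m⁴, J_CB = 7.44×10^-4 m⁴, so T_A = T₀·(J_AC/a)/((J_AC/a)+(J_CB/b)) = 27860 N·m, T_B = 65140 N·m.

27900 N·m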